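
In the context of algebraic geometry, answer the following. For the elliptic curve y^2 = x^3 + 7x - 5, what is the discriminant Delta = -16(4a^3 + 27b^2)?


Compute each component:
4a^3 = 4*7^3 = 4*343 = 1372
27b^2 = 27*(-5)^2 = 27*25 = 675
4a^3 + 27b^2 = 1372 + 675 = 2047
Delta = -16*2047 = -32752

-32752


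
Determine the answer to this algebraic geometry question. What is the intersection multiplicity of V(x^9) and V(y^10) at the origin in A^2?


The intersection multiplicity of V(x^a) and V(y^b) at the origin is:
I(O; V(x^9), V(y^10)) = dim_k(k[x,y]/(x^9, y^10))
A basis for k[x,y]/(x^9, y^10) is the set of monomials x^i * y^j
where 0 <= i < 9 and 0 <= j < 10.
The number of such monomials is 9 * 10 = 90

90


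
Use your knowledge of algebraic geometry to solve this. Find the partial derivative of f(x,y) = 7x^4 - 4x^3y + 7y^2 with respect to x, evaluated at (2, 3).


df/dx = 4*7*x^3 + 3*(-4)*x^2*y
At (2,3): 4*7*2^3 + 3*(-4)*2^2*3
= 224 - 144
= 80

80


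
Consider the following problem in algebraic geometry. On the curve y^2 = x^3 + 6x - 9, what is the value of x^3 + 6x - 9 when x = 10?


Compute x^3 + 6x - 9 at x = 10:
x^3 = 10^3 = 1000
6*x = 6*10 = 60
Sum: 1000 + 60 - 9 = 1051

1051


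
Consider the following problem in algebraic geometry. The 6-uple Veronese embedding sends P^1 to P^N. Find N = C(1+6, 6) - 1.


The Veronese embedding v_d: P^n -> P^N maps each point to all
degree-d monomials in n+1 homogeneous coordinates.
N = C(n+d, d) - 1
N = C(1+6, 6) - 1
N = C(7, 6) - 1
C(7, 6) = 7
N = 7 - 1 = 6

6


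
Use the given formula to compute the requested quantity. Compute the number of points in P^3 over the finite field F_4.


P^3(F_4) has (q^(n+1) - 1)/(q - 1) points.
= 4^3 + 4^2 + 4^1 + 4^0
= 64 + 16 + 4 + 1
= 85

85


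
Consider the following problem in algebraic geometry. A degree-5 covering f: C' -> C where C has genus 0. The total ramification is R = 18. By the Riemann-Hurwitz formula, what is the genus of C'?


Riemann-Hurwitz formula: 2g' - 2 = d(2g - 2) + R
Given: d = 5, g = 0, R = 18
2g' - 2 = 5*(2*0 - 2) + 18
2g' - 2 = 5*(-2) + 18
2g' - 2 = -10 + 18 = 8
2g' = 10
g' = 5

5


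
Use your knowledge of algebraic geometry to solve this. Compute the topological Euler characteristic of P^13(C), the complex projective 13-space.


The complex projective space P^13 has one cell in each even real dimension 0, 2, ..., 26.
The cohomology groups are H^{2k}(P^13) = Z for k = 0,...,13, and 0 otherwise.
Euler characteristic = sum of Betti numbers = 1 per even-dimensional cohomology group.
chi(P^13) = 13 + 1 = 14

14


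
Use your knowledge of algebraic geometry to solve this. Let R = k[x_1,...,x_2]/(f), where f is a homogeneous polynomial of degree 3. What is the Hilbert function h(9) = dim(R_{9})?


For R = k[x_1,...,x_n]/(f) with f homogeneous of degree e:
The Hilbert series is (1 - t^e)/(1 - t)^n.
So h(d) = C(d+n-1, n-1) - C(d-e+n-1, n-1) for d >= e.
With n=2, e=3, d=9:
C(9+2-1, 2-1) = C(10, 1) = 10
C(9-3+2-1, 2-1) = C(7, 1) = 7
h(9) = 10 - 7 = 3

3


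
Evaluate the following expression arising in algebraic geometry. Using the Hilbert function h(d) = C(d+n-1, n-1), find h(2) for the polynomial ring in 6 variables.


The Hilbert function for the polynomial ring in 6 variables is:
h(d) = C(d+n-1, n-1)
h(2) = C(2+6-1, 6-1) = C(7, 5)
= 7! / (5! * 2!)
= 21

21


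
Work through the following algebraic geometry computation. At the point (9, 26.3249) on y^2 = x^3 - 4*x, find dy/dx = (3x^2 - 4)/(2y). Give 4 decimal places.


Using implicit differentiation of y^2 = x^3 - 4*x:
2y * dy/dx = 3x^2 - 4
dy/dx = (3x^2 - 4)/(2y)
Numerator: 3*9^2 - 4 = 239
Denominator: 2*26.3249 = 52.6498
dy/dx = 239/52.6498 = 4.5394

4.5394


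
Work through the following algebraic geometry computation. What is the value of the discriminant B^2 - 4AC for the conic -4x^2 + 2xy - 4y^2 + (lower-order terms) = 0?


The discriminant of a conic Ax^2 + Bxy + Cy^2 + ... = 0 is B^2 - 4AC.
B^2 = 2^2 = 4
4AC = 4*(-4)*(-4) = 64
Discriminant = 4 - 64 = -60

-60


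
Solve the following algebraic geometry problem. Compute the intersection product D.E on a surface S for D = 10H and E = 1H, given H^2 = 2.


Using bilinearity of the intersection pairing on a surface S:
(aH).(bH) = ab * (H.H)
We have H^2 = 2.
D.E = (10H).(1H) = 10*1*2
= 10*2
= 20

20


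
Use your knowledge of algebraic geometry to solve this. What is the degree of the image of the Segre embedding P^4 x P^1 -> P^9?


The degree of the Segre variety P^4 x P^1 is C(m+n, m).
= C(5, 4)
= 5

5


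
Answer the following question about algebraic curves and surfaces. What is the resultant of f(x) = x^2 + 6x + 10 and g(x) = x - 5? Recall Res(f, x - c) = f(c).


For Res(f, x - c), we evaluate f at x = c.
f(5) = 5^2 + 6*5 + 10
= 25 + 30 + 10
= 55 + 10 = 65
Res(f, g) = 65

65


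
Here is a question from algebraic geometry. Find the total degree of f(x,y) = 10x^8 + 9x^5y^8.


Examine each term for its total degree (sum of exponents).
  Term '10x^8' has total degree 8+0 = 8.
  Term '9x^5y^8' has total degree 5+8 = 13.
The maximum total degree among all terms is 13.

13


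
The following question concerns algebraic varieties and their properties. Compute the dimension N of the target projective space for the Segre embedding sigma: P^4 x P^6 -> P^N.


The Segre embedding maps P^m x P^n into P^N via
all products of coordinates from each factor.
N = (m+1)(n+1) - 1
N = (4+1)(6+1) - 1
N = 5*7 - 1
N = 35 - 1 = 34

34


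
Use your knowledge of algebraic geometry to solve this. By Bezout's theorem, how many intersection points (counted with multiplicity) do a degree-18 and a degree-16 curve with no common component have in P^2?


Bezout's theorem states the intersection count equals the product of degrees.
Intersection count = 18 * 16 = 288

288


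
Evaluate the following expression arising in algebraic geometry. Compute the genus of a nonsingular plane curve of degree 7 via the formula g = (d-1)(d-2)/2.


Using the genus formula for smooth plane curves:
g = (d-1)(d-2)/2
g = (7-1)(7-2)/2
g = 6*5/2
g = 30/2 = 15

15


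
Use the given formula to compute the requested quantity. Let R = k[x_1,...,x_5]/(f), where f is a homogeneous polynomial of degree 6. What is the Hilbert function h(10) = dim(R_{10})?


For R = k[x_1,...,x_n]/(f) with f homogeneous of degree e:
The Hilbert series is (1 - t^e)/(1 - t)^n.
So h(d) = C(d+n-1, n-1) - C(d-e+n-1, n-1) for d >= e.
With n=5, e=6, d=10:
C(10+5-1, 5-1) = C(14, 4) = 1001
C(10-6+5-1, 5-1) = C(8, 4) = 70
h(10) = 1001 - 70 = 931

931


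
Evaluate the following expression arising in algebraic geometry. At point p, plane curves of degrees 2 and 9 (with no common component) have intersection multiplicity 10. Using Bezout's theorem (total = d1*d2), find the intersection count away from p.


By Bezout's theorem, the total intersection number is d1 * d2.
Total = 2 * 9 = 18
Intersection multiplicity at p = 10
Remaining intersections = 18 - 10 = 8

8


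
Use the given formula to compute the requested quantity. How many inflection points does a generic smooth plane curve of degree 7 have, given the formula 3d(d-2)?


For a general smooth plane curve C of degree d, the inflection points are
the intersection of C with its Hessian curve, which has degree 3(d-2).
By Bezout, the total intersection number is d * 3(d-2) = 7 * 15 = 105.
For a general curve every flex is ordinary, so each contributes
multiplicity 1 to C·Hess(C), and the number of distinct inflection
points is 3d(d-2).
Inflection points = 3*7*(7-2) = 3*7*5 = 105

105


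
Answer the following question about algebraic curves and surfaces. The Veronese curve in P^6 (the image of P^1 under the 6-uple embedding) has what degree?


The rational normal curve in P^6 is the image of P^1 under the 6-uple Veronese.
A general hyperplane in P^6 pulls back to a degree-6 form on P^1, which has 6 zeros,
so the curve meets a general hyperplane in 6 points. Degree = 6.

6


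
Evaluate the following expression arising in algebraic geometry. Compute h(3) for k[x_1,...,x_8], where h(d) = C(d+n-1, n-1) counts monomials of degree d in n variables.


The Hilbert function for the polynomial ring in 8 variables is:
h(d) = C(d+n-1, n-1)
h(3) = C(3+8-1, 8-1) = C(10, 7)
= 10! / (7! * 3!)
= 120

120


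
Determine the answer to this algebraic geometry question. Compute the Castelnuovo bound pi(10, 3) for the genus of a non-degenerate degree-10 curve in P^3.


Castelnuovo's bound: write d - 1 = m(r-1) + epsilon with 0 <= epsilon < r-1.
d - 1 = 10 - 1 = 9
r - 1 = 3 - 1 = 2
9 = 4*2 + 1, so m = 4, epsilon = 1
pi(d, r) = m(m-1)(r-1)/2 + m*epsilon
= 4*3*2/2 + 4*1
= 24/2 + 4
= 12 + 4 = 16

16


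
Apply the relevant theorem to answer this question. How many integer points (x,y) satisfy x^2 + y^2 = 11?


Systematically check integer values of x where x^2 <= 11.
For each valid x, check if 11 - x^2 is a perfect square.
Total integer solutions found: 0

0


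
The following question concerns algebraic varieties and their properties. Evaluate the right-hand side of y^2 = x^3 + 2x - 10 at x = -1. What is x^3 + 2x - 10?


Compute x^3 + 2x - 10 at x = -1:
x^3 = (-1)^3 = -1
2*x = 2*(-1) = -2
Sum: -1 - 2 - 10 = -13

-13


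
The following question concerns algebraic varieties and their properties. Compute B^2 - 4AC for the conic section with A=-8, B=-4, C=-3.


The discriminant of a conic Ax^2 + Bxy + Cy^2 + ... = 0 is B^2 - 4AC.
B^2 = (-4)^2 = 16
4AC = 4*(-8)*(-3) = 96
Discriminant = 16 - 96 = -80

-80


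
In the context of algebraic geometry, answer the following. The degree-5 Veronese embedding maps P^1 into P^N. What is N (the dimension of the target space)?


The Veronese embedding v_d: P^n -> P^N maps each point to all
degree-d monomials in n+1 homogeneous coordinates.
N = C(n+d, d) - 1
N = C(1+5, 5) - 1
N = C(6, 5) - 1
C(6, 5) = 6
N = 6 - 1 = 5

5


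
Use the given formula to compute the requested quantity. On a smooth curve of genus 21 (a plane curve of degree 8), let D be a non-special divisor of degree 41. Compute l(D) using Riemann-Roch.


First, compute the genus of a smooth plane curve of degree 8:
g = (d-1)(d-2)/2 = (8-1)(8-2)/2 = 21
For a non-special divisor D (i.e., h^1(D) = 0), Riemann-Roch gives:
l(D) = deg(D) - g + 1
Since deg(D) = 41 >= 2g - 1 = 41, D is non-special.
l(D) = 41 - 21 + 1 = 21

21


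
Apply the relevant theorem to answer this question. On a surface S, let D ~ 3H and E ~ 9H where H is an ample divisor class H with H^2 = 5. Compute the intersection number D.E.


Using bilinearity of the intersection pairing on a surface S:
(aH).(bH) = ab * (H.H)
We have H^2 = 5.
D.E = (3H).(9H) = 3*9*5
= 27*5
= 135

135


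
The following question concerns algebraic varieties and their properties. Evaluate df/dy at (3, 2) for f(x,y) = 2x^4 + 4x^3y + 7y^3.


df/dy = 4*x^3 + 3*7*y^2
At (3,2): 4*3^3 + 3*7*2^2
= 108 + 84
= 192

192


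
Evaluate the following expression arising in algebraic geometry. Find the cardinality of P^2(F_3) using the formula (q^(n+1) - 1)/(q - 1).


P^2(F_3) has (q^(n+1) - 1)/(q - 1) points.
= 3^2 + 3^1 + 3^0
= 9 + 3 + 1
= 13

13


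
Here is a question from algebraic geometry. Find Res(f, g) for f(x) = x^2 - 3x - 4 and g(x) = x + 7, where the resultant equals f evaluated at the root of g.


For Res(f, x - c), we evaluate f at x = c.
f(-7) = (-7)^2 - 3*(-7) - 4
= 49 + 21 - 4
= 70 - 4 = 66
Res(f, g) = 66

66


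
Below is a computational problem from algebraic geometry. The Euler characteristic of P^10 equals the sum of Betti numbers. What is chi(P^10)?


The complex projective space P^10 has one cell in each even real dimension 0, 2, ..., 20.
The cohomology groups are H^{2k}(P^10) = Z for k = 0,...,10, and 0 otherwise.
Euler characteristic = sum of Betti numbers = 1 per even-dimensional cohomology group.
chi(P^10) = 10 + 1 = 11

11


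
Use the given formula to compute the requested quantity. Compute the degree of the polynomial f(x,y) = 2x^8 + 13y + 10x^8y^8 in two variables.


Examine each term for its total degree (sum of exponents).
  Term '2x^8' has total degree 8+0 = 8.
  Term '13y' has total degree 0+1 = 1.
  Term '10x^8y^8' has total degree 8+8 = 16.
The maximum total degree among all terms is 16.

16


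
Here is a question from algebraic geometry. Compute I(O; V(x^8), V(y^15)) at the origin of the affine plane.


The intersection multiplicity of V(x^a) and V(y^b) at the origin is:
I(O; V(x^8), V(y^15)) = dim_k(k[x,y]/(x^8, y^15))
A basis for k[x,y]/(x^8, y^15) is the set of monomials x^i * y^j
where 0 <= i < 8 and 0 <= j < 15.
The number of such monomials is 8 * 15 = 120

120


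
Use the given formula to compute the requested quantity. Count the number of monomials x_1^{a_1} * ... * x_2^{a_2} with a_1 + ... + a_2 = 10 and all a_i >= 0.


The number of degree-10 monomials in 2 variables is C(d+n-1, n-1).
= C(10+2-1, 2-1) = C(11, 1)
= 11

11


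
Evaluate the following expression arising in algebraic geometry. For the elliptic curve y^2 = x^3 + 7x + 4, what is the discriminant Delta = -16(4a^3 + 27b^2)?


Compute each component:
4a^3 = 4*7^3 = 4*343 = 1372
27b^2 = 27*4^2 = 27*16 = 432
4a^3 + 27b^2 = 1372 + 432 = 1804
Delta = -16*1804 = -28864

-28864


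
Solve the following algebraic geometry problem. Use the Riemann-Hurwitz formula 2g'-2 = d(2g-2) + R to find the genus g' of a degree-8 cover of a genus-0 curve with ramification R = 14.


Riemann-Hurwitz formula: 2g' - 2 = d(2g - 2) + R
Given: d = 8, g = 0, R = 14
2g' - 2 = 8*(2*0 - 2) + 14
2g' - 2 = 8*(-2) + 14
2g' - 2 = -16 + 14 = -2
2g' = 0
g' = 0

0


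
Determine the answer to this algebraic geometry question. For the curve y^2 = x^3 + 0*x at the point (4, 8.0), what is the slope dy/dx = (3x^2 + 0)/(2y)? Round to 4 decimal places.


Using implicit differentiation of y^2 = x^3 + 0*x:
2y * dy/dx = 3x^2 + 0
dy/dx = (3x^2 + 0)/(2y)
Numerator: 3*4^2 + 0 = 48
Denominator: 2*8.0 = 16.0
dy/dx = 48/16.0 = 3.0000

3.0000


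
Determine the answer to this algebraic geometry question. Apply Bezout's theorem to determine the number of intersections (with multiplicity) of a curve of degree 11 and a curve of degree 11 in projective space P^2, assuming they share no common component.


Bezout's theorem states the intersection count equals the product of degrees.
Intersection count = 11 * 11 = 121

121


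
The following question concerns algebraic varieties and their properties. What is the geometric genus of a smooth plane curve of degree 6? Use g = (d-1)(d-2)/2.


Using the genus formula for smooth plane curves:
g = (d-1)(d-2)/2
g = (6-1)(6-2)/2
g = 5*4/2
g = 20/2 = 10

10


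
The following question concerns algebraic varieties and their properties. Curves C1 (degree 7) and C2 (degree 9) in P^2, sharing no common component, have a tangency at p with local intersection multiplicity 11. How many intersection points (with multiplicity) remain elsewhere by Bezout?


By Bezout's theorem, the total intersection number is d1 * d2.
Total = 7 * 9 = 63
Intersection multiplicity at p = 11
Remaining intersections = 63 - 11 = 52

52


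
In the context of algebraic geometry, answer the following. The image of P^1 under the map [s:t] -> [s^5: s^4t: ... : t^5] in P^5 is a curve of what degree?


The rational normal curve in P^5 is the image of P^1 under the 5-uple Veronese.
A general hyperplane in P^5 pulls back to a degree-5 form on P^1, which has 5 zeros,
so the curve meets a general hyperplane in 5 points. Degree = 5.

5


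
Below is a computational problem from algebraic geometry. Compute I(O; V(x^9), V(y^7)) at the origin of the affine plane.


The intersection multiplicity of V(x^a) and V(y^b) at the origin is:
I(O; V(x^9), V(y^7)) = dim_k(k[x,y]/(x^9, y^7))
A basis for k[x,y]/(x^9, y^7) is the set of monomials x^i * y^j
where 0 <= i < 9 and 0 <= j < 7.
The number of such monomials is 9 * 7 = 63

63


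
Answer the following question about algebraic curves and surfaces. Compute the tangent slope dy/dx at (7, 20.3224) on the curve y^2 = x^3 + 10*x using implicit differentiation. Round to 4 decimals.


Using implicit differentiation of y^2 = x^3 + 10*x:
2y * dy/dx = 3x^2 + 10
dy/dx = (3x^2 + 10)/(2y)
Numerator: 3*7^2 + 10 = 157
Denominator: 2*20.3224 = 40.6448
dy/dx = 157/40.6448 = 3.8627

3.8627


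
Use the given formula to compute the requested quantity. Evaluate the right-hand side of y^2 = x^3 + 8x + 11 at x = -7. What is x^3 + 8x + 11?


Compute x^3 + 8x + 11 at x = -7:
x^3 = (-7)^3 = -343
8*x = 8*(-7) = -56
Sum: -343 - 56 + 11 = -388

-388


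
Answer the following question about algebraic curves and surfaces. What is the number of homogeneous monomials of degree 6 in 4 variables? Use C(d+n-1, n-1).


The number of degree-6 monomials in 4 variables is C(d+n-1, n-1).
= C(6+4-1, 4-1) = C(9, 3)
= 84

84


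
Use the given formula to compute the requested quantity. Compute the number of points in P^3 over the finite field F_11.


P^3(F_11) has (q^(n+1) - 1)/(q - 1) points.
= 11^3 + 11^2 + 11^1 + 11^0
= 1331 + 121 + 11 + 1
= 1464

1464


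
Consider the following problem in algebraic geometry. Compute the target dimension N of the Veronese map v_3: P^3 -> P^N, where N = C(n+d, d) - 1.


The Veronese embedding v_d: P^n -> P^N maps each point to all
degree-d monomials in n+1 homogeneous coordinates.
N = C(n+d, d) - 1
N = C(3+3, 3) - 1
N = C(6, 3) - 1
C(6, 3) = 20
N = 20 - 1 = 19

19


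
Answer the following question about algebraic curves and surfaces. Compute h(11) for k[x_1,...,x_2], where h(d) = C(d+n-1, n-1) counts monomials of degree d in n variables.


The Hilbert function for the polynomial ring in 2 variables is:
h(d) = C(d+n-1, n-1)
h(11) = C(11+2-1, 2-1) = C(12, 1)
= 12! / (1! * 11!)
= 12

12


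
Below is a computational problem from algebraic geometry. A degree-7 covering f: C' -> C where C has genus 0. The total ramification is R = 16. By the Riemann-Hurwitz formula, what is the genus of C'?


Riemann-Hurwitz formula: 2g' - 2 = d(2g - 2) + R
Given: d = 7, g = 0, R = 16
2g' - 2 = 7*(2*0 - 2) + 16
2g' - 2 = 7*(-2) + 16
2g' - 2 = -14 + 16 = 2
2g' = 4
g' = 2

2


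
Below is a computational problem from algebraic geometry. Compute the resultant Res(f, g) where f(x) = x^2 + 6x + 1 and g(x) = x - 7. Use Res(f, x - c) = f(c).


For Res(f, x - c), we evaluate f at x = c.
f(7) = 7^2 + 6*7 + 1
= 49 + 42 + 1
= 91 + 1 = 92
Res(f, g) = 92

92


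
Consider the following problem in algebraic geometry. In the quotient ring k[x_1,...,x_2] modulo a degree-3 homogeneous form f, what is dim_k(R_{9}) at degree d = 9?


For R = k[x_1,...,x_n]/(f) with f homogeneous of degree e:
The Hilbert series is (1 - t^e)/(1 - t)^n.
So h(d) = C(d+n-1, n-1) - C(d-e+n-1, n-1) for d >= e.
With n=2, e=3, d=9:
C(9+2-1, 2-1) = C(10, 1) = 10
C(9-3+2-1, 2-1) = C(7, 1) = 7
h(9) = 10 - 7 = 3

3


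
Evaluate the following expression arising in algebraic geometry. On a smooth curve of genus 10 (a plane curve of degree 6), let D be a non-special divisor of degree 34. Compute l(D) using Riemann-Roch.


First, compute the genus of a smooth plane curve of degree 6:
g = (d-1)(d-2)/2 = (6-1)(6-2)/2 = 10
For a non-special divisor D (i.e., h^1(D) = 0), Riemann-Roch gives:
l(D) = deg(D) - g + 1
Since deg(D) = 34 >= 2g - 1 = 19, D is non-special.
l(D) = 34 - 10 + 1 = 25

25


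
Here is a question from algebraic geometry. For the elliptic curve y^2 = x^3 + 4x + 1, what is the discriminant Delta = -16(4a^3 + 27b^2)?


Compute each component:
4a^3 = 4*4^3 = 4*64 = 256
27b^2 = 27*1^2 = 27*1 = 27
4a^3 + 27b^2 = 256 + 27 = 283
Delta = -16*283 = -4528

-4528


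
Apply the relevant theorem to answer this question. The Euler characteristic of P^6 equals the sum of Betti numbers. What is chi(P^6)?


The complex projective space P^6 has one cell in each even real dimension 0, 2, ..., 12.
The cohomology groups are H^{2k}(P^6) = Z for k = 0,...,6, and 0 otherwise.
Euler characteristic = sum of Betti numbers = 1 per even-dimensional cohomology group.
chi(P^6) = 6 + 1 = 7

7


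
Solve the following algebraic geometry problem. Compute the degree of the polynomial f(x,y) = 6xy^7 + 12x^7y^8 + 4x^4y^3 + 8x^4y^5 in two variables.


Examine each term for its total degree (sum of exponents).
  Term '6xy^7' has total degree 1+7 = 8.
  Term '12x^7y^8' has total degree 7+8 = 15.
  Term '4x^4y^3' has total degree 4+3 = 7.
  Term '8x^4y^5' has total degree 4+5 = 9.
The maximum total degree among all terms is 15.

15


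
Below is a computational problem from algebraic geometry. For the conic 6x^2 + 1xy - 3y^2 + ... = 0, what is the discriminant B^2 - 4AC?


The discriminant of a conic Ax^2 + Bxy + Cy^2 + ... = 0 is B^2 - 4AC.
B^2 = 1^2 = 1
4AC = 4*6*(-3) = -72
Discriminant = 1 + 72 = 73

73


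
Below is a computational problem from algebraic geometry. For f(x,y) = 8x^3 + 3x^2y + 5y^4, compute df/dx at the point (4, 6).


df/dx = 3*8*x^2 + 2*3*x^1*y
At (4,6): 3*8*4^2 + 2*3*4^1*6
= 384 + 144
= 528

528


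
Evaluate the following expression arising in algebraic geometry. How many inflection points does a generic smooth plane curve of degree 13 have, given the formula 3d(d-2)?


For a general smooth plane curve C of degree d, the inflection points are
the intersection of C with its Hessian curve, which has degree 3(d-2).
By Bezout, the total intersection number is d * 3(d-2) = 13 * 33 = 429.
For a general curve every flex is ordinary, so each contributes
multiplicity 1 to C·Hess(C), and the number of distinct inflection
points is 3d(d-2).
Inflection points = 3*13*(13-2) = 3*13*11 = 429

429


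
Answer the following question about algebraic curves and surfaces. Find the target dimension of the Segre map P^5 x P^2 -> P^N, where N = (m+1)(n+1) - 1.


The Segre embedding maps P^m x P^n into P^N via
all products of coordinates from each factor.
N = (m+1)(n+1) - 1
N = (5+1)(2+1) - 1
N = 6*3 - 1
N = 18 - 1 = 17

17


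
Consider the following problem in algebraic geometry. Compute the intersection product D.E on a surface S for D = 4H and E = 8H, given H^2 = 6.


Using bilinearity of the intersection pairing on a surface S:
(aH).(bH) = ab * (H.H)
We have H^2 = 6.
D.E = (4H).(8H) = 4*8*6
= 32*6
= 192

192


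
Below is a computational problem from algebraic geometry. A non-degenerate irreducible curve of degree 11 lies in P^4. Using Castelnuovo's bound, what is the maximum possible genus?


Castelnuovo's bound: write d - 1 = m(r-1) + epsilon with 0 <= epsilon < r-1.
d - 1 = 11 - 1 = 10
r - 1 = 4 - 1 = 3
10 = 3*3 + 1, so m = 3, epsilon = 1
pi(d, r) = m(m-1)(r-1)/2 + m*epsilon
= 3*2*3/2 + 3*1
= 18/2 + 3
= 9 + 3 = 12

12


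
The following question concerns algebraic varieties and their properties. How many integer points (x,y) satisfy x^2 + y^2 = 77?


Systematically check integer values of x where x^2 <= 77.
For each valid x, check if 77 - x^2 is a perfect square.
Total integer solutions found: 0

0


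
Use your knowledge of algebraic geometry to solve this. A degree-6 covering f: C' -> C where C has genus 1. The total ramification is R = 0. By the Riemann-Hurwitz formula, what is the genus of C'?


Riemann-Hurwitz formula: 2g' - 2 = d(2g - 2) + R
Given: d = 6, g = 1, R = 0
2g' - 2 = 6*(2*1 - 2) + 0
2g' - 2 = 6*0 + 0
2g' - 2 = 0 + 0 = 0
2g' = 2
g' = 1

1


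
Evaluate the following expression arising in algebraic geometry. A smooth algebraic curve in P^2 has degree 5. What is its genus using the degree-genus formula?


Using the genus formula for smooth plane curves:
g = (d-1)(d-2)/2
g = (5-1)(5-2)/2
g = 4*3/2
g = 12/2 = 6

6


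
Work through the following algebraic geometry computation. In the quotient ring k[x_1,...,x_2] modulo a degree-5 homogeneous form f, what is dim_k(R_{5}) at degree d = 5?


For R = k[x_1,...,x_n]/(f) with f homogeneous of degree e:
The Hilbert series is (1 - t^e)/(1 - t)^n.
So h(d) = C(d+n-1, n-1) - C(d-e+n-1, n-1) for d >= e.
With n=2, e=5, d=5:
C(5+2-1, 2-1) = C(6, 1) = 6
C(5-5+2-1, 2-1) = C(1, 1) = 1
h(5) = 6 - 1 = 5

5


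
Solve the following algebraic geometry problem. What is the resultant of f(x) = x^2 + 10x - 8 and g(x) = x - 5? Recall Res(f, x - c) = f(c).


For Res(f, x - c), we evaluate f at x = c.
f(5) = 5^2 + 10*5 - 8
= 25 + 50 - 8
= 75 - 8 = 67
Res(f, g) = 67

67


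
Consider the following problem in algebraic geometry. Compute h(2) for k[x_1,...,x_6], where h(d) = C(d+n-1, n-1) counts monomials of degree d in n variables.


The Hilbert function for the polynomial ring in 6 variables is:
h(d) = C(d+n-1, n-1)
h(2) = C(2+6-1, 6-1) = C(7, 5)
= 7! / (5! * 2!)
= 21

21


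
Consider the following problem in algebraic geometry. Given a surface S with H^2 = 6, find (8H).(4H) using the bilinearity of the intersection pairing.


Using bilinearity of the intersection pairing on a surface S:
(aH).(bH) = ab * (H.H)
We have H^2 = 6.
D.E = (8H).(4H) = 8*4*6
= 32*6
= 192

192


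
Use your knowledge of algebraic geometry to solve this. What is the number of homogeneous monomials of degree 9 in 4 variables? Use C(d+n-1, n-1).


The number of degree-9 monomials in 4 variables is C(d+n-1, n-1).
= C(9+4-1, 4-1) = C(12, 3)
= 220

220


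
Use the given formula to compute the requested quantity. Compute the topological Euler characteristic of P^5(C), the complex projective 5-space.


The complex projective space P^5 has one cell in each even real dimension 0, 2, ..., 10.
The cohomology groups are H^{2k}(P^5) = Z for k = 0,...,5, and 0 otherwise.
Euler characteristic = sum of Betti numbers = 1 per even-dimensional cohomology group.
chi(P^5) = 5 + 1 = 6

6


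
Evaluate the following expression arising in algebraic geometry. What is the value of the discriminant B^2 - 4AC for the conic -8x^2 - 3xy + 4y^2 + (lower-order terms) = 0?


The discriminant of a conic Ax^2 + Bxy + Cy^2 + ... = 0 is B^2 - 4AC.
B^2 = (-3)^2 = 9
4AC = 4*(-8)*4 = -128
Discriminant = 9 + 128 = 137

137


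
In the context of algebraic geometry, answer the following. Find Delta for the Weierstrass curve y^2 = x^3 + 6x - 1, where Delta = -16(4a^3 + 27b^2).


Compute each component:
4a^3 = 4*6^3 = 4*216 = 864
27b^2 = 27*(-1)^2 = 27*1 = 27
4a^3 + 27b^2 = 864 + 27 = 891
Delta = -16*891 = -14256

-14256


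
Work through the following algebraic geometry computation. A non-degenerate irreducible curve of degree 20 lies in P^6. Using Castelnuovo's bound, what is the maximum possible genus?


Castelnuovo's bound: write d - 1 = m(r-1) + epsilon with 0 <= epsilon < r-1.
d - 1 = 20 - 1 = 19
r - 1 = 6 - 1 = 5
19 = 3*5 + 4, so m = 3, epsilon = 4
pi(d, r) = m(m-1)(r-1)/2 + m*epsilon
= 3*2*5/2 + 3*4
= 30/2 + 12
= 15 + 12 = 27

27


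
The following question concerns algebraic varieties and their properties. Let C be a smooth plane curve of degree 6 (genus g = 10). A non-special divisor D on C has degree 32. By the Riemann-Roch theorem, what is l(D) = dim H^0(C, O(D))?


First, compute the genus of a smooth plane curve of degree 6:
g = (d-1)(d-2)/2 = (6-1)(6-2)/2 = 10
For a non-special divisor D (i.e., h^1(D) = 0), Riemann-Roch gives:
l(D) = deg(D) - g + 1
Since deg(D) = 32 >= 2g - 1 = 19, D is non-special.
l(D) = 32 - 10 + 1 = 23

23


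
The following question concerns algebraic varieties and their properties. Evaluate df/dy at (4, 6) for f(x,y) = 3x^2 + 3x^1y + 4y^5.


df/dy = 3*x^1 + 5*4*y^4
At (4,6): 3*4^1 + 5*4*6^4
= 12 + 25920
= 25932

25932


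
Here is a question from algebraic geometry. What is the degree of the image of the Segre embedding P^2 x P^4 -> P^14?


The degree of the Segre variety P^2 x P^4 is C(m+n, m).
= C(6, 2)
= 15

15


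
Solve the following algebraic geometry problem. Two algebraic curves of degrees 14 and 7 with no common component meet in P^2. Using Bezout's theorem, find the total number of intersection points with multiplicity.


Bezout's theorem states the intersection count equals the product of degrees.
Intersection count = 14 * 7 = 98

98


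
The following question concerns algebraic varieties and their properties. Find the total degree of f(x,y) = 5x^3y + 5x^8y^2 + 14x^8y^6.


Examine each term for its total degree (sum of exponents).
  Term '5x^3y' has total degree 3+1 = 4.
  Term '5x^8y^2' has total degree 8+2 = 10.
  Term '14x^8y^6' has total degree 8+6 = 14.
The maximum total degree among all terms is 14.

14


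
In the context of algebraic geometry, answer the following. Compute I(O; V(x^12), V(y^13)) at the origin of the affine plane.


The intersection multiplicity of V(x^a) and V(y^b) at the origin is:
I(O; V(x^12), V(y^13)) = dim_k(k[x,y]/(x^12, y^13))
A basis for k[x,y]/(x^12, y^13) is the set of monomials x^i * y^j
where 0 <= i < 12 and 0 <= j < 13.
The number of such monomials is 12 * 13 = 156

156


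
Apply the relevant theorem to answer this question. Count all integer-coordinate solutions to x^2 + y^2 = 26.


Systematically check integer values of x where x^2 <= 26.
For each valid x, check if 26 - x^2 is a perfect square.
x=1: 26 - 1 = 25, sqrt = 5 (valid)
x=5: 26 - 25 = 1, sqrt = 1 (valid)
Total integer solutions found: 8

8


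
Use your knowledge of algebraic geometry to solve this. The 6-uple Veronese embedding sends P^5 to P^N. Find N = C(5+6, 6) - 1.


The Veronese embedding v_d: P^n -> P^N maps each point to all
degree-d monomials in n+1 homogeneous coordinates.
N = C(n+d, d) - 1
N = C(5+6, 6) - 1
N = C(11, 6) - 1
C(11, 6) = 462
N = 462 - 1 = 461

461


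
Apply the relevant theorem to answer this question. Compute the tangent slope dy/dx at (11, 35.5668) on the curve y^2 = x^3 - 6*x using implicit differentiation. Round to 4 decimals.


Using implicit differentiation of y^2 = x^3 - 6*x:
2y * dy/dx = 3x^2 - 6
dy/dx = (3x^2 - 6)/(2y)
Numerator: 3*11^2 - 6 = 357
Denominator: 2*35.5668 = 71.1336
dy/dx = 357/71.1336 = 5.0187

5.0187


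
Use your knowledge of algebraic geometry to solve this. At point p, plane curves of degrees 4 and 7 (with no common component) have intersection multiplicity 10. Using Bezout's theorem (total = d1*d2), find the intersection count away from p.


By Bezout's theorem, the total intersection number is d1 * d2.
Total = 4 * 7 = 28
Intersection multiplicity at p = 10
Remaining intersections = 28 - 10 = 18

18


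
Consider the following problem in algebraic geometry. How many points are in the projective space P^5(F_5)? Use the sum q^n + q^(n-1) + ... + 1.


P^5(F_5) has (q^(n+1) - 1)/(q - 1) points.
= 5^5 + 5^4 + 5^3 + 5^2 + 5^1 + 5^0
= 3125 + 625 + 125 + 25 + 5 + 1
= 3906

3906


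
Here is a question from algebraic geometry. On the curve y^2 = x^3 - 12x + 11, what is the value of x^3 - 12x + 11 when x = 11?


Compute x^3 - 12x + 11 at x = 11:
x^3 = 11^3 = 1331
(-12)*x = (-12)*11 = -132
Sum: 1331 - 132 + 11 = 1210

1210


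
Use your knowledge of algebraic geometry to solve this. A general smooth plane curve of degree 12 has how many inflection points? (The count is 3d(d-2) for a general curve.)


For a general smooth plane curve C of degree d, the inflection points are
the intersection of C with its Hessian curve, which has degree 3(d-2).
By Bezout, the total intersection number is d * 3(d-2) = 12 * 30 = 360.
For a general curve every flex is ordinary, so each contributes
multiplicity 1 to C·Hess(C), and the number of distinct inflection
points is 3d(d-2).
Inflection points = 3*12*(12-2) = 3*12*10 = 360

360


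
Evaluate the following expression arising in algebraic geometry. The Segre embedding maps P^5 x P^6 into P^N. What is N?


The Segre embedding maps P^m x P^n into P^N via
all products of coordinates from each factor.
N = (m+1)(n+1) - 1
N = (5+1)(6+1) - 1
N = 6*7 - 1
N = 42 - 1 = 41

41


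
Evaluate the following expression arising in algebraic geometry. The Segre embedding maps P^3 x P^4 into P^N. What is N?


The Segre embedding maps P^m x P^n into P^N via
all products of coordinates from each factor.
N = (m+1)(n+1) - 1
N = (3+1)(4+1) - 1
N = 4*5 - 1
N = 20 - 1 = 19

19


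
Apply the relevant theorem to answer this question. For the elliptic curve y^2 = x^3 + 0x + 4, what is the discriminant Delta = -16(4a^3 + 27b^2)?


Compute each component:
4a^3 = 4*0^3 = 4*0 = 0
27b^2 = 27*4^2 = 27*16 = 432
4a^3 + 27b^2 = 0 + 432 = 432
Delta = -16*432 = -6912

-6912


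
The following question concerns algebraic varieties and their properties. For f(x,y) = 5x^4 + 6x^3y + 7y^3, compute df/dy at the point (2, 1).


df/dy = 6*x^3 + 3*7*y^2
At (2,1): 6*2^3 + 3*7*1^2
= 48 + 21
= 69

69


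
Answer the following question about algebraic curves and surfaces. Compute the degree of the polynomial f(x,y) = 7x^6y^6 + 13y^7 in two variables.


Examine each term for its total degree (sum of exponents).
  Term '7x^6y^6' has total degree 6+6 = 12.
  Term '13y^7' has total degree 0+7 = 7.
The maximum total degree among all terms is 12.

12


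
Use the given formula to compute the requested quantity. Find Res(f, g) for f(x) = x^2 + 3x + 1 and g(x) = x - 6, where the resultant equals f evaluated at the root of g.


For Res(f, x - c), we evaluate f at x = c.
f(6) = 6^2 + 3*6 + 1
= 36 + 18 + 1
= 54 + 1 = 55
Res(f, g) = 55

55


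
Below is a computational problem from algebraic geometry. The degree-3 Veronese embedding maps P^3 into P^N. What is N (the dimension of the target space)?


The Veronese embedding v_d: P^n -> P^N maps each point to all
degree-d monomials in n+1 homogeneous coordinates.
N = C(n+d, d) - 1
N = C(3+3, 3) - 1
N = C(6, 3) - 1
C(6, 3) = 20
N = 20 - 1 = 19

19


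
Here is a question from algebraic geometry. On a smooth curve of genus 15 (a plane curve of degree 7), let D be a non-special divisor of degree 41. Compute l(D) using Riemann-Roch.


First, compute the genus of a smooth plane curve of degree 7:
g = (d-1)(d-2)/2 = (7-1)(7-2)/2 = 15
For a non-special divisor D (i.e., h^1(D) = 0), Riemann-Roch gives:
l(D) = deg(D) - g + 1
Since deg(D) = 41 >= 2g - 1 = 29, D is non-special.
l(D) = 41 - 15 + 1 = 27

27


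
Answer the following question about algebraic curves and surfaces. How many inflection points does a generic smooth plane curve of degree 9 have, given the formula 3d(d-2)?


For a general smooth plane curve C of degree d, the inflection points are
the intersection of C with its Hessian curve, which has degree 3(d-2).
By Bezout, the total intersection number is d * 3(d-2) = 9 * 21 = 189.
For a general curve every flex is ordinary, so each contributes
multiplicity 1 to C·Hess(C), and the number of distinct inflection
points is 3d(d-2).
Inflection points = 3*9*(9-2) = 3*9*7 = 189

189


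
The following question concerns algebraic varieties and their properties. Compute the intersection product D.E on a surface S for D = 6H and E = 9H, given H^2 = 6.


Using bilinearity of the intersection pairing on a surface S:
(aH).(bH) = ab * (H.H)
We have H^2 = 6.
D.E = (6H).(9H) = 6*9*6
= 54*6
= 324

324


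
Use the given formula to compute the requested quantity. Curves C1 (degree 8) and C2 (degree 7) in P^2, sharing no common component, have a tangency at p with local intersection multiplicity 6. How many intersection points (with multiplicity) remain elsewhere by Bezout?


By Bezout's theorem, the total intersection number is d1 * d2.
Total = 8 * 7 = 56
Intersection multiplicity at p = 6
Remaining intersections = 56 - 6 = 50

50


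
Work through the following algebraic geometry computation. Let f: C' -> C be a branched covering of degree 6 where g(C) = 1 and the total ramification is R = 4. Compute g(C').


Riemann-Hurwitz formula: 2g' - 2 = d(2g - 2) + R
Given: d = 6, g = 1, R = 4
2g' - 2 = 6*(2*1 - 2) + 4
2g' - 2 = 6*0 + 4
2g' - 2 = 0 + 4 = 4
2g' = 6
g' = 3

3


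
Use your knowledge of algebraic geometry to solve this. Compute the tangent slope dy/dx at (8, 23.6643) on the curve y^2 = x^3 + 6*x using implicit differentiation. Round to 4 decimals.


Using implicit differentiation of y^2 = x^3 + 6*x:
2y * dy/dx = 3x^2 + 6
dy/dx = (3x^2 + 6)/(2y)
Numerator: 3*8^2 + 6 = 198
Denominator: 2*23.6643 = 47.3286
dy/dx = 198/47.3286 = 4.1835

4.1835


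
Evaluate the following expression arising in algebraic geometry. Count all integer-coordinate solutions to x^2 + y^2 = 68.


Systematically check integer values of x where x^2 <= 68.
For each valid x, check if 68 - x^2 is a perfect square.
x=2: 68 - 4 = 64, sqrt = 8 (valid)
x=8: 68 - 64 = 4, sqrt = 2 (valid)
Total integer solutions found: 8

8


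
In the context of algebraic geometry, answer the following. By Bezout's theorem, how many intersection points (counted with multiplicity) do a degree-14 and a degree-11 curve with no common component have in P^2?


Bezout's theorem states the intersection count equals the product of degrees.
Intersection count = 14 * 11 = 154

154


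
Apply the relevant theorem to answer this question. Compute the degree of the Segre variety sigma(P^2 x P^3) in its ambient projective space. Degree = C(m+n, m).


The degree of the Segre variety P^2 x P^3 is C(m+n, m).
= C(5, 2)
= 10

10


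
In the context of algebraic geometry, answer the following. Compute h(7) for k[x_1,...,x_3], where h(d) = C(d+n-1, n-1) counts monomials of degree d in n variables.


The Hilbert function for the polynomial ring in 3 variables is:
h(d) = C(d+n-1, n-1)
h(7) = C(7+3-1, 3-1) = C(9, 2)
= 9! / (2! * 7!)
= 36

36


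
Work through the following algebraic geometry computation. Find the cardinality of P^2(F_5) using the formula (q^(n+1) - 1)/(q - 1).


P^2(F_5) has (q^(n+1) - 1)/(q - 1) points.
= 5^2 + 5^1 + 5^0
= 25 + 5 + 1
= 31

31


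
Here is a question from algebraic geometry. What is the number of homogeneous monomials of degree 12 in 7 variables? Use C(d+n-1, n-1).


The number of degree-12 monomials in 7 variables is C(d+n-1, n-1).
= C(12+7-1, 7-1) = C(18, 6)
= 18564

18564


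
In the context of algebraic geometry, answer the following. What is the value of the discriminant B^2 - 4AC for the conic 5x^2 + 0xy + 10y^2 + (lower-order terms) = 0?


The discriminant of a conic Ax^2 + Bxy + Cy^2 + ... = 0 is B^2 - 4AC.
B^2 = 0^2 = 0
4AC = 4*5*10 = 200
Discriminant = 0 - 200 = -200

-200


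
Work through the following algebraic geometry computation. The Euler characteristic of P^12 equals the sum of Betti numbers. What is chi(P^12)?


The complex projective space P^12 has one cell in each even real dimension 0, 2, ..., 24.
The cohomology groups are H^{2k}(P^12) = Z for k = 0,...,12, and 0 otherwise.
Euler characteristic = sum of Betti numbers = 1 per even-dimensional cohomology group.
chi(P^12) = 12 + 1 = 13

13


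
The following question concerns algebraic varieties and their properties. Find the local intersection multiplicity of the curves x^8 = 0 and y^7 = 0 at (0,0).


The intersection multiplicity of V(x^a) and V(y^b) at the origin is:
I(O; V(x^8), V(y^7)) = dim_k(k[x,y]/(x^8, y^7))
A basis for k[x,y]/(x^8, y^7) is the set of monomials x^i * y^j
where 0 <= i < 8 and 0 <= j < 7.
The number of such monomials is 8 * 7 = 56

56


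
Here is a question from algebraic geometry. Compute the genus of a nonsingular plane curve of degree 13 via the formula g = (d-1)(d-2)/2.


Using the genus formula for smooth plane curves:
g = (d-1)(d-2)/2
g = (13-1)(13-2)/2
g = 12*11/2
g = 132/2 = 66

66


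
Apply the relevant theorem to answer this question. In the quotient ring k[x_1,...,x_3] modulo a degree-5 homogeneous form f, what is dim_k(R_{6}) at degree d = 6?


For R = k[x_1,...,x_n]/(f) with f homogeneous of degree e:
The Hilbert series is (1 - t^e)/(1 - t)^n.
So h(d) = C(d+n-1, n-1) - C(d-e+n-1, n-1) for d >= e.
With n=3, e=5, d=6:
C(6+3-1, 3-1) = C(8, 2) = 28
C(6-5+3-1, 3-1) = C(3, 2) = 3
h(6) = 28 - 3 = 25

25


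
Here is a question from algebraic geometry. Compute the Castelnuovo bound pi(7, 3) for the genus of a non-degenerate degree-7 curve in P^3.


Castelnuovo's bound: write d - 1 = m(r-1) + epsilon with 0 <= epsilon < r-1.
d - 1 = 7 - 1 = 6
r - 1 = 3 - 1 = 2
6 = 3*2 + 0, so m = 3, epsilon = 0
pi(d, r) = m(m-1)(r-1)/2 + m*epsilon
= 3*2*2/2 + 3*0
= 12/2 + 0
= 6 + 0 = 6

6
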